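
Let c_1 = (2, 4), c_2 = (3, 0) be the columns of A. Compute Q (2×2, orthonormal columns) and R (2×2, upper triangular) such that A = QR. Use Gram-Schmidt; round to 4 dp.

Q = [[0.4472, 0.8944], [0.8944, -0.4472]], R = [[4.4721, 1.3416], [0.0000, 2.6833]]

c_1 = (2, 4); ‖c_1‖ = 4.4721, so e_1 = (0.4472, 0.8944).
e_1·c_2 = 0.4472·3 + 0.8944·0 = 1.3416.
u_2 = c_2 − 1.3416·e_1 = (2.4000, -1.2000).
‖u_2‖ = 2.6833, so e_2 = (0.8944, -0.4472).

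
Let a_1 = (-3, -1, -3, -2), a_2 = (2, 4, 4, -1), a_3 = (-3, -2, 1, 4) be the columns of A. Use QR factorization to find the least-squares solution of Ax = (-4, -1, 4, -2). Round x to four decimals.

x = (1.2159, 1.1483, 0.8692)

a_1 = (-3, -1, -3, -2); ‖a_1‖ = 4.7958, so q_1 = (-0.6255, -0.2085, -0.6255, -0.4170).
q_1·a_2 = (-0.6255)·2 + (-0.2085)·4 + (-0.6255)·4 + (-0.4170)·(-1) = -4.1703.
u_2 = a_2 + 4.1703·q_1 = (-0.6087, 3.1304, 1.3913, -2.7391).
‖u_2‖ = 4.4282, so q_2 = (-0.1375, 0.7069, 0.3142, -0.6186).
q_1·a_3 = (-0.6255)·(-3) + (-0.2085)·(-2) + (-0.6255)·1 + (-0.4170)·4 = 0.0000; q_2·a_3 = (-0.1375)·(-3) + 0.7069·(-2) + 0.3142·1 + (-0.6186)·4 = -3.1616.
u_3 = a_3 + 0.0000·q_1 + 3.1616·q_2 = (-3.4346, 0.2350, 1.9933, 2.0443).
‖u_3‖ = 4.4726, so q_3 = (-0.7679, 0.0525, 0.4457, 0.4571).
Qᵀb = (1.0426, 2.3368, 3.8876).
Back-substitute: x_3 = 3.8876/4.4726 = 0.8692.
x_2 = (2.3368 + 3.1616·0.8692)/4.4282 = 1.1483.
x_1 = (1.0426 + 4.1703·1.1483 + 0.0000·0.8692)/4.7958 = 1.2159.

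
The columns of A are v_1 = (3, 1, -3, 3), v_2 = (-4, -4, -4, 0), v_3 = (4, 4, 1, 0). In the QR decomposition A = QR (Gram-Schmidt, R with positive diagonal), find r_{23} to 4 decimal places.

r_{23} = -4.9577

v_1 = (3, 1, -3, 3); ‖v_1‖ = 5.2915, so e_1 = (0.5669, 0.1890, -0.5669, 0.5669).
e_1·v_2 = 0.5669·(-4) + 0.1890·(-4) + (-0.5669)·(-4) + 0.5669·0 = -0.7559.
u_2 = v_2 + 0.7559·e_1 = (-3.5714, -3.8571, -4.4286, 0.4286).
‖u_2‖ = 6.8868, so e_2 = (-0.5186, -0.5601, -0.6430, 0.0622).
r_{23} = e_2·v_3 = -4.9577.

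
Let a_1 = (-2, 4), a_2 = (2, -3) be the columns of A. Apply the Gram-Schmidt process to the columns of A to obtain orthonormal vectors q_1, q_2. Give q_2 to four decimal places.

q_2 = (0.8944, 0.4472)

a_1 = (-2, 4); ‖a_1‖ = 4.4721, so q_1 = (-0.4472, 0.8944).
q_1·a_2 = (-0.4472)·2 + 0.8944·(-3) = -3.5777.
u_2 = a_2 + 3.5777·q_1 = (0.4000, 0.2000).
‖u_2‖ = 0.4472, so q_2 = (0.8944, 0.4472).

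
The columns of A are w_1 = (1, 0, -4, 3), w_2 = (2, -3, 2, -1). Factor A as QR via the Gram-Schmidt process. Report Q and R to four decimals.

w_1 = (1, 0, -4, 3); ‖w_1‖ = 5.0990, so e_1 = (0.1961, 0.0000, -0.7845, 0.5883).
e_1·w_2 = 0.1961·2 + 0.0000·(-3) + (-0.7845)·2 + 0.5883·(-1) = -1.7650.
u_2 = w_2 + 1.7650·e_1 = (2.3462, -3.0000, 0.6154, 0.0385).
‖u_2‖ = 3.8581, so e_2 = (0.6081, -0.7776, 0.1595, 0.0100).

Q = [[0.1961, 0.6081], [0.0000, -0.7776], [-0.7845, 0.1595], [0.5883, 0.0100]], R = [[5.0990, -1.7650], [0.0000, 3.8581]]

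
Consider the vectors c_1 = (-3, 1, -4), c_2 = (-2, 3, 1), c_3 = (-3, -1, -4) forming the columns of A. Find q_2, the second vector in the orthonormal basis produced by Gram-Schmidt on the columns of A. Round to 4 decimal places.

q_2 = (-0.3941, 0.7776, 0.4900)

q_1 = c_1/‖c_1‖ = (-3, 1, -4)/5.0990 = (-0.5883, 0.1961, -0.7845).
r_{12} = q_1·c_2 = 0.9806.
u_2 = c_2 − 0.9806·q_1 = (-1.4231, 2.8077, 1.7692).
‖u_2‖ = 3.6109, so q_2 = (-0.3941, 0.7776, 0.4900).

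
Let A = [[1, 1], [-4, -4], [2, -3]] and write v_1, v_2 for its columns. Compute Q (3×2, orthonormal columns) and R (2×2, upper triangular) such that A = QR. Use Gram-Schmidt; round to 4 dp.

v_1 = (1, -4, 2); ‖v_1‖ = 4.5826, so e_1 = (0.2182, -0.8729, 0.4364).
e_1·v_2 = 0.2182·1 + (-0.8729)·(-4) + 0.4364·(-3) = 2.4004.
u_2 = v_2 − 2.4004·e_1 = (0.4762, -1.9048, -4.0476).
‖u_2‖ = 4.4987, so e_2 = (0.1059, -0.4234, -0.8997).

Q = [[0.2182, 0.1059], [-0.8729, -0.4234], [0.4364, -0.8997]], R = [[4.5826, 2.4004], [0.0000, 4.4987]]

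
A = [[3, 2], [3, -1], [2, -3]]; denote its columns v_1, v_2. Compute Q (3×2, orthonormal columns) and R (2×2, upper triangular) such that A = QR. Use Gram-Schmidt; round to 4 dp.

v_1 = (3, 3, 2); ‖v_1‖ = 4.6904, so q_1 = (0.6396, 0.6396, 0.4264).
q_1·v_2 = 0.6396·2 + 0.6396·(-1) + 0.4264·(-3) = -0.6396.
u_2 = v_2 + 0.6396·q_1 = (2.4091, -0.5909, -2.7273).
‖u_2‖ = 3.6866, so q_2 = (0.6535, -0.1603, -0.7398).

Q = [[0.6396, 0.6535], [0.6396, -0.1603], [0.4264, -0.7398]], R = [[4.6904, -0.6396], [0.0000, 3.6866]]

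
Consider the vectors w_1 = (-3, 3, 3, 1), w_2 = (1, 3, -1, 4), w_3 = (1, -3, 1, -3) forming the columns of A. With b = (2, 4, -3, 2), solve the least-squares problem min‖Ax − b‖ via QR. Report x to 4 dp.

x = (-0.4623, 0.4972, -0.7053)

w_1 = (-3, 3, 3, 1); ‖w_1‖ = 5.2915, so e_1 = (-0.5669, 0.5669, 0.5669, 0.1890).
e_1·w_2 = (-0.5669)·1 + 0.5669·3 + 0.5669·(-1) + 0.1890·4 = 1.3229.
u_2 = w_2 − 1.3229·e_1 = (1.7500, 2.2500, -1.7500, 3.7500).
‖u_2‖ = 5.0249, so e_2 = (0.3483, 0.4478, -0.3483, 0.7463).
e_1·w_3 = (-0.5669)·1 + 0.5669·(-3) + 0.5669·1 + 0.1890·(-3) = -2.2678; e_2·w_3 = 0.3483·1 + 0.4478·(-3) + (-0.3483)·1 + 0.7463·(-3) = -3.5821.
u_3 = w_3 + 2.2678·e_1 + 3.5821·e_2 = (0.9618, -0.1103, 1.0382, 0.1018).
‖u_3‖ = 1.4232, so e_3 = (0.6758, -0.0775, 0.7295, 0.0716).
Qᵀb = (-0.1890, 5.0249, -1.0038).
Back-substitute: x_3 = -1.0038/1.4232 = -0.7053.
x_2 = (5.0249 + 3.5821·(-0.7053))/5.0249 = 0.4972.
x_1 = (-0.1890 − 1.3229·0.4972 + 2.2678·(-0.7053))/5.2915 = -0.4623.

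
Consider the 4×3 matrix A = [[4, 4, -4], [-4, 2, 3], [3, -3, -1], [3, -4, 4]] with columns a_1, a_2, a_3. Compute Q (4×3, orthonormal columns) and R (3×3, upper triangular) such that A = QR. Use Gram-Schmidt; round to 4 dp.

Q = [[0.5657, 0.7812, 0.2257], [-0.5657, 0.1488, 0.5307], [0.4243, -0.3441, -0.3373], [0.4243, -0.4991, 0.7440]], R = [[7.0711, -1.8385, -2.6870], [0.0000, 6.4514, -4.3309], [0.0000, 0.0000, 4.0029]]

a_1 = (4, -4, 3, 3); ‖a_1‖ = 7.0711, so q_1 = (0.5657, -0.5657, 0.4243, 0.4243).
q_1·a_2 = 0.5657·4 + (-0.5657)·2 + 0.4243·(-3) + 0.4243·(-4) = -1.8385.
u_2 = a_2 + 1.8385·q_1 = (5.0400, 0.9600, -2.2200, -3.2200).
‖u_2‖ = 6.4514, so q_2 = (0.7812, 0.1488, -0.3441, -0.4991).
q_1·a_3 = 0.5657·(-4) + (-0.5657)·3 + 0.4243·(-1) + 0.4243·4 = -2.6870; q_2·a_3 = 0.7812·(-4) + 0.1488·3 + (-0.3441)·(-1) + (-0.4991)·4 = -4.3309.
u_3 = a_3 + 2.6870·q_1 + 4.3309·q_2 = (0.9034, 2.1245, -1.3503, 2.9784).
‖u_3‖ = 4.0029, so q_3 = (0.2257, 0.5307, -0.3373, 0.7440).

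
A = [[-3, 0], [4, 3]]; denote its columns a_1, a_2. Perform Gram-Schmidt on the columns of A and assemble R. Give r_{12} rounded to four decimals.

r_{12} = 2.4000

a_1 = (-3, 4); ‖a_1‖ = 5.0000, so q_1 = (-0.6000, 0.8000).
r_{12} = q_1·a_2 = 2.4000.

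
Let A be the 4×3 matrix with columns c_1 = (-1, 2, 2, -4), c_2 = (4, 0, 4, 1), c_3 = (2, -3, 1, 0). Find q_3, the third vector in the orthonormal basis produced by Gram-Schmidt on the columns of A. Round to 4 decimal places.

c_1 = (-1, 2, 2, -4); ‖c_1‖ = 5.0000, so q_1 = (-0.2000, 0.4000, 0.4000, -0.8000).
q_1·c_2 = (-0.2000)·4 + 0.4000·0 + 0.4000·4 + (-0.8000)·1 = 0.0000.
u_2 = c_2 + 0.0000·q_1 = (4.0000, 0.0000, 4.0000, 1.0000).
‖u_2‖ = 5.7446, so q_2 = (0.6963, 0.0000, 0.6963, 0.1741).
q_1·c_3 = (-0.2000)·2 + 0.4000·(-3) + 0.4000·1 + (-0.8000)·0 = -1.2000; q_2·c_3 = 0.6963·2 + 0.0000·(-3) + 0.6963·1 + 0.1741·0 = 2.0889.
u_3 = c_3 + 1.2000·q_1 − 2.0889·q_2 = (0.3055, -2.5200, 0.0255, -1.3236).
‖u_3‖ = 2.8629, so q_3 = (0.1067, -0.8802, 0.0089, -0.4623).

q_3 = (0.1067, -0.8802, 0.0089, -0.4623)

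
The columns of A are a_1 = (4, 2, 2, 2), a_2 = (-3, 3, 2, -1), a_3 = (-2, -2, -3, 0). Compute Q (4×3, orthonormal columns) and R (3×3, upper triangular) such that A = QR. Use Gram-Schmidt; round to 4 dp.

Q = [[0.7559, -0.5128, -0.2431], [0.3780, 0.6938, 0.3690], [0.3780, 0.4826, -0.5730], [0.3780, -0.1508, 0.6902]], R = [[5.2915, -0.7559, -3.4017], [0.0000, 4.7359, -1.8099], [0.0000, 0.0000, 1.4673]]

a_1 = (4, 2, 2, 2); ‖a_1‖ = 5.2915, so e_1 = (0.7559, 0.3780, 0.3780, 0.3780).
e_1·a_2 = 0.7559·(-3) + 0.3780·3 + 0.3780·2 + 0.3780·(-1) = -0.7559.
u_2 = a_2 + 0.7559·e_1 = (-2.4286, 3.2857, 2.2857, -0.7143).
‖u_2‖ = 4.7359, so e_2 = (-0.5128, 0.6938, 0.4826, -0.1508).
e_1·a_3 = 0.7559·(-2) + 0.3780·(-2) + 0.3780·(-3) + 0.3780·0 = -3.4017; e_2·a_3 = (-0.5128)·(-2) + 0.6938·(-2) + 0.4826·(-3) + (-0.1508)·0 = -1.8099.
u_3 = a_3 + 3.4017·e_1 + 1.8099·e_2 = (-0.3567, 0.5414, -0.8408, 1.0127).
‖u_3‖ = 1.4673, so e_3 = (-0.2431, 0.3690, -0.5730, 0.6902).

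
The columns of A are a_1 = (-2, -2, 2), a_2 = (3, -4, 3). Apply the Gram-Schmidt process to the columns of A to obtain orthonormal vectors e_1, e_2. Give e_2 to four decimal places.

e_2 = (0.8093, -0.4981, 0.3113)

e_1 = a_1/‖a_1‖ = (-2, -2, 2)/3.4641 = (-0.5774, -0.5774, 0.5774).
r_{12} = e_1·a_2 = 2.3094.
u_2 = a_2 − 2.3094·e_1 = (4.3333, -2.6667, 1.6667).
‖u_2‖ = 5.3541, so e_2 = (0.8093, -0.4981, 0.3113).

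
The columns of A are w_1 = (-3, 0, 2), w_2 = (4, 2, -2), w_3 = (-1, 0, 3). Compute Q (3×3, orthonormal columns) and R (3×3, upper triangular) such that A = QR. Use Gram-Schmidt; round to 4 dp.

q_1 = w_1/‖w_1‖ = (-3, 0, 2)/3.6056 = (-0.8321, 0.0000, 0.5547).
r_{12} = q_1·w_2 = -4.4376.
u_2 = w_2 + 4.4376·q_1 = (0.3077, 2.0000, 0.4615).
‖u_2‖ = 2.0755, so q_2 = (0.1482, 0.9636, 0.2224).
r_{13} = q_1·w_3 = 2.4962; r_{23} = q_2·w_3 = 0.5189.
u_3 = w_3 − 2.4962·q_1 − 0.5189·q_2 = (1.0000, -0.5000, 1.5000).
‖u_3‖ = 1.8708, so q_3 = (0.5345, -0.2673, 0.8018).

Q = [[-0.8321, 0.1482, 0.5345], [0.0000, 0.9636, -0.2673], [0.5547, 0.2224, 0.8018]], R = [[3.6056, -4.4376, 2.4962], [0.0000, 2.0755, 0.5189], [0.0000, 0.0000, 1.8708]]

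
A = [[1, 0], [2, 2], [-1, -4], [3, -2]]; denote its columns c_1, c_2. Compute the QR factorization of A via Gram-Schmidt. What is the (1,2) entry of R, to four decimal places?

q_1 = c_1/‖c_1‖ = (1, 2, -1, 3)/3.8730 = (0.2582, 0.5164, -0.2582, 0.7746).
r_{12} = q_1·c_2 = 0.5164.

r_{12} = 0.5164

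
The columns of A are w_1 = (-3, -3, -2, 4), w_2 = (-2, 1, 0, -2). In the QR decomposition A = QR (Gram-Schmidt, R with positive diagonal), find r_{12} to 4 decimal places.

r_{12} = -0.8111

e_1 = w_1/‖w_1‖ = (-3, -3, -2, 4)/6.1644 = (-0.4867, -0.4867, -0.3244, 0.6489).
r_{12} = e_1·w_2 = -0.8111.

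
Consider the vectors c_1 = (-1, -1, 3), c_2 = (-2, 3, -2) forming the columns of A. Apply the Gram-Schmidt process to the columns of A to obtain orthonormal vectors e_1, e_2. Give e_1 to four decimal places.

c_1 = (-1, -1, 3); ‖c_1‖ = 3.3166, so e_1 = (-0.3015, -0.3015, 0.9045).

e_1 = (-0.3015, -0.3015, 0.9045)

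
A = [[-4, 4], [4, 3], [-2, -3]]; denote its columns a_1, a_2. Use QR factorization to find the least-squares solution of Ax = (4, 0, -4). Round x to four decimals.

e_1 = a_1/‖a_1‖ = (-4, 4, -2)/6.0000 = (-0.6667, 0.6667, -0.3333).
r_{12} = e_1·a_2 = 0.3333.
u_2 = a_2 − 0.3333·e_1 = (4.2222, 2.7778, -2.8889).
‖u_2‖ = 5.8214, so e_2 = (0.7253, 0.4772, -0.4963).
Qᵀb = (-1.3333, 4.8862).
Back-substitute: x_2 = 4.8862/5.8214 = 0.8393.
x_1 = (-1.3333 − 0.3333·0.8393)/6.0000 = -0.2689.

x = (-0.2689, 0.8393)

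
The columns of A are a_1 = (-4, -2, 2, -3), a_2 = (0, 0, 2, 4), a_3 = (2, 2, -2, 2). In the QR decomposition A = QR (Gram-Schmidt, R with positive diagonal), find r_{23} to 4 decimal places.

r_{23} = -0.3137

q_1 = a_1/‖a_1‖ = (-4, -2, 2, -3)/5.7446 = (-0.6963, -0.3482, 0.3482, -0.5222).
r_{12} = q_1·a_2 = -1.3926.
u_2 = a_2 + 1.3926·q_1 = (-0.9697, -0.4848, 2.4848, 3.2727).
‖u_2‖ = 4.2498, so q_2 = (-0.2282, -0.1141, 0.5847, 0.7701).
r_{23} = q_2·a_3 = -0.3137.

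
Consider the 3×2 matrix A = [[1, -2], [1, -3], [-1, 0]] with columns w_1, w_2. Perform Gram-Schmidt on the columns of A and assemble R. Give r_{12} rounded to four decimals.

q_1 = w_1/‖w_1‖ = (1, 1, -1)/1.7321 = (0.5774, 0.5774, -0.5774).
r_{12} = q_1·w_2 = -2.8868.

r_{12} = -2.8868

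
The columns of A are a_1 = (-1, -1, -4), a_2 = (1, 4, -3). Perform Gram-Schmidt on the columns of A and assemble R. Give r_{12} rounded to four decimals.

r_{12} = 1.6499

a_1 = (-1, -1, -4); ‖a_1‖ = 4.2426, so q_1 = (-0.2357, -0.2357, -0.9428).
r_{12} = q_1·a_2 = 1.6499.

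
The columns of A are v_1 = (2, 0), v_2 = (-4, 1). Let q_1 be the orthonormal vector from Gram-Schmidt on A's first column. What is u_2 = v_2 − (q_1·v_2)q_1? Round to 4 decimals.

q_1 = v_1/‖v_1‖ = (2, 0)/2.0000 = (1.0000, 0.0000).
r_{12} = q_1·v_2 = -4.0000.
u_2 = v_2 + 4.0000·q_1 = (0.0000, 1.0000).

u_2 = (0.0000, 1.0000)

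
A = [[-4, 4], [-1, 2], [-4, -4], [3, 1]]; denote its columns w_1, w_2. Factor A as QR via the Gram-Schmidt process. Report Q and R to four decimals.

e_1 = w_1/‖w_1‖ = (-4, -1, -4, 3)/6.4807 = (-0.6172, -0.1543, -0.6172, 0.4629).
r_{12} = e_1·w_2 = 0.1543.
u_2 = w_2 − 0.1543·e_1 = (4.0952, 2.0238, -3.9048, 0.9286).
‖u_2‖ = 6.0808, so e_2 = (0.6735, 0.3328, -0.6421, 0.1527).

Q = [[-0.6172, 0.6735], [-0.1543, 0.3328], [-0.6172, -0.6421], [0.4629, 0.1527]], R = [[6.4807, 0.1543], [0.0000, 6.0808]]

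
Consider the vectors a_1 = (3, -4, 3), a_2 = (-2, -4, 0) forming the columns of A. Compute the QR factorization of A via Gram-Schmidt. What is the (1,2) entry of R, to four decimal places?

a_1 = (3, -4, 3); ‖a_1‖ = 5.8310, so e_1 = (0.5145, -0.6860, 0.5145).
r_{12} = e_1·a_2 = 1.7150.

r_{12} = 1.7150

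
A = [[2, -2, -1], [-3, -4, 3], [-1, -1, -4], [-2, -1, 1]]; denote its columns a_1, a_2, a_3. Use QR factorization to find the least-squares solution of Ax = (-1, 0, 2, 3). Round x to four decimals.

a_1 = (2, -3, -1, -2); ‖a_1‖ = 4.2426, so q_1 = (0.4714, -0.7071, -0.2357, -0.4714).
q_1·a_2 = 0.4714·(-2) + (-0.7071)·(-4) + (-0.2357)·(-1) + (-0.4714)·(-1) = 2.5927.
u_2 = a_2 − 2.5927·q_1 = (-3.2222, -2.1667, -0.3889, 0.2222).
‖u_2‖ = 3.9087, so q_2 = (-0.8244, -0.5543, -0.0995, 0.0569).
q_1·a_3 = 0.4714·(-1) + (-0.7071)·3 + (-0.2357)·(-4) + (-0.4714)·1 = -2.1213; q_2·a_3 = (-0.8244)·(-1) + (-0.5543)·3 + (-0.0995)·(-4) + 0.0569·1 = -0.3838.
u_3 = a_3 + 2.1213·q_1 + 0.3838·q_2 = (-0.3164, 1.2873, -4.5382, 0.0218).
‖u_3‖ = 4.7279, so q_3 = (-0.0669, 0.2723, -0.9599, 0.0046).
Qᵀb = (-2.3570, 0.7959, -1.8390).
Back-substitute: x_3 = -1.8390/4.7279 = -0.3890.
x_2 = (0.7959 + 0.3838·(-0.3890))/3.9087 = 0.1654.
x_1 = (-2.3570 − 2.5927·0.1654 + 2.1213·(-0.3890))/4.2426 = -0.8511.

x = (-0.8511, 0.1654, -0.3890)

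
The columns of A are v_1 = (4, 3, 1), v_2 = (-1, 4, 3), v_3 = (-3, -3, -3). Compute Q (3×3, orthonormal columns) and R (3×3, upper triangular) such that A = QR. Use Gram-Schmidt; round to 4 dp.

Q = [[0.7845, -0.5827, -0.2122], [0.5883, 0.5911, 0.5518], [0.1961, 0.5578, -0.8065]], R = [[5.0990, 2.1573, -4.7068], [0.0000, 4.6202, -1.6982], [0.0000, 0.0000, 1.4008]]

v_1 = (4, 3, 1); ‖v_1‖ = 5.0990, so q_1 = (0.7845, 0.5883, 0.1961).
q_1·v_2 = 0.7845·(-1) + 0.5883·4 + 0.1961·3 = 2.1573.
u_2 = v_2 − 2.1573·q_1 = (-2.6923, 2.7308, 2.5769).
‖u_2‖ = 4.6202, so q_2 = (-0.5827, 0.5911, 0.5578).
q_1·v_3 = 0.7845·(-3) + 0.5883·(-3) + 0.1961·(-3) = -4.7068; q_2·v_3 = (-0.5827)·(-3) + 0.5911·(-3) + 0.5578·(-3) = -1.6982.
u_3 = v_3 + 4.7068·q_1 + 1.6982·q_2 = (-0.2973, 0.7730, -1.1297).
‖u_3‖ = 1.4008, so q_3 = (-0.2122, 0.5518, -0.8065).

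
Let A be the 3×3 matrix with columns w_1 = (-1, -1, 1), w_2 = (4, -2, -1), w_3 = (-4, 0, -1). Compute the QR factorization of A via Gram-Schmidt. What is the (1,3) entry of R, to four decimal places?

r_{13} = 1.7321

w_1 = (-1, -1, 1); ‖w_1‖ = 1.7321, so e_1 = (-0.5774, -0.5774, 0.5774).
r_{13} = e_1·w_3 = 1.7321.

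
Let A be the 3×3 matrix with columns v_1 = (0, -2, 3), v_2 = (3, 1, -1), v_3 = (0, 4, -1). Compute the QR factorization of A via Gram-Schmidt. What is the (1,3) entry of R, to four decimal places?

q_1 = v_1/‖v_1‖ = (0, -2, 3)/3.6056 = (0.0000, -0.5547, 0.8321).
r_{13} = q_1·v_3 = -3.0509.

r_{13} = -3.0509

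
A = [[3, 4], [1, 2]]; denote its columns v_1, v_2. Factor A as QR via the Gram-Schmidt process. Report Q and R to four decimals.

q_1 = v_1/‖v_1‖ = (3, 1)/3.1623 = (0.9487, 0.3162).
r_{12} = q_1·v_2 = 4.4272.
u_2 = v_2 − 4.4272·q_1 = (-0.2000, 0.6000).
‖u_2‖ = 0.6325, so q_2 = (-0.3162, 0.9487).

Q = [[0.9487, -0.3162], [0.3162, 0.9487]], R = [[3.1623, 4.4272], [0.0000, 0.6325]]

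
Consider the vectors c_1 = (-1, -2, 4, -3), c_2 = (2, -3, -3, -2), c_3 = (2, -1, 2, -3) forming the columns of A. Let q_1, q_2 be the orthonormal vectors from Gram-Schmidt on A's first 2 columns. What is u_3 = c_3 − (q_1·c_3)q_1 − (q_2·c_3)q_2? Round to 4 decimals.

u_3 = (1.9588, 1.1186, 0.5928, -0.6082)

c_1 = (-1, -2, 4, -3); ‖c_1‖ = 5.4772, so q_1 = (-0.1826, -0.3651, 0.7303, -0.5477).
q_1·c_2 = (-0.1826)·2 + (-0.3651)·(-3) + 0.7303·(-3) + (-0.5477)·(-2) = -0.3651.
u_2 = c_2 + 0.3651·q_1 = (1.9333, -3.1333, -2.7333, -2.2000).
‖u_2‖ = 5.0859, so q_2 = (0.3801, -0.6161, -0.5374, -0.4326).
q_1·c_3 = (-0.1826)·2 + (-0.3651)·(-1) + 0.7303·2 + (-0.5477)·(-3) = 3.1038; q_2·c_3 = 0.3801·2 + (-0.6161)·(-1) + (-0.5374)·2 + (-0.4326)·(-3) = 1.5992.
u_3 = c_3 − 3.1038·q_1 − 1.5992·q_2 = (1.9588, 1.1186, 0.5928, -0.6082).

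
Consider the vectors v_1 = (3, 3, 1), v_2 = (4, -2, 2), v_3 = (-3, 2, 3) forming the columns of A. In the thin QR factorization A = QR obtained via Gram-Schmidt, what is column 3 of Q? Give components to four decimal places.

e_3 = (-0.4041, 0.1010, 0.9091)

v_1 = (3, 3, 1); ‖v_1‖ = 4.3589, so e_1 = (0.6882, 0.6882, 0.2294).
e_1·v_2 = 0.6882·4 + 0.6882·(-2) + 0.2294·2 = 1.8353.
u_2 = v_2 − 1.8353·e_1 = (2.7368, -3.2632, 1.5789).
‖u_2‖ = 4.5422, so e_2 = (0.6025, -0.7184, 0.3476).
e_1·v_3 = 0.6882·(-3) + 0.6882·2 + 0.2294·3 = 0.0000; e_2·v_3 = 0.6025·(-3) + (-0.7184)·2 + 0.3476·3 = -2.2016.
u_3 = v_3 − 0.0000·e_1 + 2.2016·e_2 = (-1.6735, 0.4184, 3.7653).
‖u_3‖ = 4.1416, so e_3 = (-0.4041, 0.1010, 0.9091).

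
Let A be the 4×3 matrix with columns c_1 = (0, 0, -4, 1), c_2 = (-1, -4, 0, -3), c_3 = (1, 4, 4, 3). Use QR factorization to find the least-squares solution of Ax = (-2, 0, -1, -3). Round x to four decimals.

x = (-2.6471, -2.7794, -2.8971)

q_1 = c_1/‖c_1‖ = (0, 0, -4, 1)/4.1231 = (0.0000, 0.0000, -0.9701, 0.2425).
r_{12} = q_1·c_2 = -0.7276.
u_2 = c_2 + 0.7276·q_1 = (-1.0000, -4.0000, -0.7059, -2.8235).
‖u_2‖ = 5.0468, so q_2 = (-0.1981, -0.7926, -0.1399, -0.5595).
r_{13} = q_1·c_3 = -3.1530; r_{23} = q_2·c_3 = -5.6063.
u_3 = c_3 + 3.1530·q_1 + 5.6063·q_2 = (-0.1109, -0.4434, 0.1570, 0.6282).
‖u_3‖ = 0.7926, so q_3 = (-0.1399, -0.5595, 0.1981, 0.7926).
Qᵀb = (0.2425, 2.2145, -2.2961).
Back-substitute: x_3 = -2.2961/0.7926 = -2.8971.
x_2 = (2.2145 + 5.6063·(-2.8971))/5.0468 = -2.7794.
x_1 = (0.2425 + 0.7276·(-2.7794) + 3.1530·(-2.8971))/4.1231 = -2.6471.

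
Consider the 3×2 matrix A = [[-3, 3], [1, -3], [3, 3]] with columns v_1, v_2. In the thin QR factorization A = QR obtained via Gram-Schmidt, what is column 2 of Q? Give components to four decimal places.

v_1 = (-3, 1, 3); ‖v_1‖ = 4.3589, so q_1 = (-0.6882, 0.2294, 0.6882).
q_1·v_2 = (-0.6882)·3 + 0.2294·(-3) + 0.6882·3 = -0.6882.
u_2 = v_2 + 0.6882·q_1 = (2.5263, -2.8421, 3.4737).
‖u_2‖ = 5.1504, so q_2 = (0.4905, -0.5518, 0.6745).

q_2 = (0.4905, -0.5518, 0.6745)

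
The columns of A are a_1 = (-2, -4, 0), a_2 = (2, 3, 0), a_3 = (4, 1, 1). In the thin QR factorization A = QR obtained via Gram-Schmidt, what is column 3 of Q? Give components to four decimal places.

e_3 = (0.0000, 0.0000, 1.0000)

e_1 = a_1/‖a_1‖ = (-2, -4, 0)/4.4721 = (-0.4472, -0.8944, 0.0000).
r_{12} = e_1·a_2 = -3.5777.
u_2 = a_2 + 3.5777·e_1 = (0.4000, -0.2000, 0.0000).
‖u_2‖ = 0.4472, so e_2 = (0.8944, -0.4472, 0.0000).
r_{13} = e_1·a_3 = -2.6833; r_{23} = e_2·a_3 = 3.1305.
u_3 = a_3 + 2.6833·e_1 − 3.1305·e_2 = (0.0000, 0.0000, 1.0000).
‖u_3‖ = 1.0000, so e_3 = (0.0000, 0.0000, 1.0000).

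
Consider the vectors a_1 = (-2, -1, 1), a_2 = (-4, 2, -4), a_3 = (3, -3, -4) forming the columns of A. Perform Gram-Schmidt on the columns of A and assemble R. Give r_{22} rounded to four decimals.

r_{22} = 5.9442

a_1 = (-2, -1, 1); ‖a_1‖ = 2.4495, so q_1 = (-0.8165, -0.4082, 0.4082).
q_1·a_2 = (-0.8165)·(-4) + (-0.4082)·2 + 0.4082·(-4) = 0.8165.
u_2 = a_2 − 0.8165·q_1 = (-3.3333, 2.3333, -4.3333).
r_{22} = ‖u_2‖ = 5.9442.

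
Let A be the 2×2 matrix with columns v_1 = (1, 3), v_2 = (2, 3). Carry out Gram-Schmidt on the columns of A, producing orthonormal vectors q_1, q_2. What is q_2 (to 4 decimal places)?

v_1 = (1, 3); ‖v_1‖ = 3.1623, so q_1 = (0.3162, 0.9487).
q_1·v_2 = 0.3162·2 + 0.9487·3 = 3.4785.
u_2 = v_2 − 3.4785·q_1 = (0.9000, -0.3000).
‖u_2‖ = 0.9487, so q_2 = (0.9487, -0.3162).

q_2 = (0.9487, -0.3162)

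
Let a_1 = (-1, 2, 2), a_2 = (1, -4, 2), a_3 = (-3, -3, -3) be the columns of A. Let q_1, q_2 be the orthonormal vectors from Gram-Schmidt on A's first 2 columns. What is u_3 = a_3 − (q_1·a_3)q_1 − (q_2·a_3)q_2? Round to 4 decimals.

u_3 = (-3.9512, -1.3171, -0.6585)

q_1 = a_1/‖a_1‖ = (-1, 2, 2)/3.0000 = (-0.3333, 0.6667, 0.6667).
r_{12} = q_1·a_2 = -1.6667.
u_2 = a_2 + 1.6667·q_1 = (0.4444, -2.8889, 3.1111).
‖u_2‖ = 4.2687, so q_2 = (0.1041, -0.6768, 0.7288).
r_{13} = q_1·a_3 = -3.0000; r_{23} = q_2·a_3 = -0.4685.
u_3 = a_3 + 3.0000·q_1 + 0.4685·q_2 = (-3.9512, -1.3171, -0.6585).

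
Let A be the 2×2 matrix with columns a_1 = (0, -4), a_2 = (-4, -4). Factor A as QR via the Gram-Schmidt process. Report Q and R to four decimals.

a_1 = (0, -4); ‖a_1‖ = 4.0000, so q_1 = (0.0000, -1.0000).
q_1·a_2 = 0.0000·(-4) + (-1.0000)·(-4) = 4.0000.
u_2 = a_2 − 4.0000·q_1 = (-4.0000, 0.0000).
‖u_2‖ = 4.0000, so q_2 = (-1.0000, 0.0000).

Q = [[0.0000, -1.0000], [-1.0000, 0.0000]], R = [[4.0000, 4.0000], [0.0000, 4.0000]]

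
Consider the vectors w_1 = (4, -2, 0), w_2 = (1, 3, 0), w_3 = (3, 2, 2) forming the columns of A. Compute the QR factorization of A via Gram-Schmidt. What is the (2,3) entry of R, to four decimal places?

r_{23} = 3.1305

w_1 = (4, -2, 0); ‖w_1‖ = 4.4721, so e_1 = (0.8944, -0.4472, 0.0000).
e_1·w_2 = 0.8944·1 + (-0.4472)·3 + 0.0000·0 = -0.4472.
u_2 = w_2 + 0.4472·e_1 = (1.4000, 2.8000, 0.0000).
‖u_2‖ = 3.1305, so e_2 = (0.4472, 0.8944, 0.0000).
r_{23} = e_2·w_3 = 3.1305.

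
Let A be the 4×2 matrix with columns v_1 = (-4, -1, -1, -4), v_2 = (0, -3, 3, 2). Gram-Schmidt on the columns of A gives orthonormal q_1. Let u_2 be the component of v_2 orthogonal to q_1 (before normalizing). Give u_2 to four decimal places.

u_2 = (-0.9412, -3.2353, 2.7647, 1.0588)

v_1 = (-4, -1, -1, -4); ‖v_1‖ = 5.8310, so q_1 = (-0.6860, -0.1715, -0.1715, -0.6860).
q_1·v_2 = (-0.6860)·0 + (-0.1715)·(-3) + (-0.1715)·3 + (-0.6860)·2 = -1.3720.
u_2 = v_2 + 1.3720·q_1 = (-0.9412, -3.2353, 2.7647, 1.0588).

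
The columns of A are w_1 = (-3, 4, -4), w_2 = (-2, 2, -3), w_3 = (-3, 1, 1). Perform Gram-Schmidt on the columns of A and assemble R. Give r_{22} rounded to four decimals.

r_{22} = 0.7157

w_1 = (-3, 4, -4); ‖w_1‖ = 6.4031, so e_1 = (-0.4685, 0.6247, -0.6247).
e_1·w_2 = (-0.4685)·(-2) + 0.6247·2 + (-0.6247)·(-3) = 4.0605.
u_2 = w_2 − 4.0605·e_1 = (-0.0976, -0.5366, -0.4634).
r_{22} = ‖u_2‖ = 0.7157.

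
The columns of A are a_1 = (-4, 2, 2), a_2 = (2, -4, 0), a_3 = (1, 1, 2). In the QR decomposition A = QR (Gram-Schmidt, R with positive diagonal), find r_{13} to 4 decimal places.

r_{13} = 0.4082

a_1 = (-4, 2, 2); ‖a_1‖ = 4.8990, so q_1 = (-0.8165, 0.4082, 0.4082).
r_{13} = q_1·a_3 = 0.4082.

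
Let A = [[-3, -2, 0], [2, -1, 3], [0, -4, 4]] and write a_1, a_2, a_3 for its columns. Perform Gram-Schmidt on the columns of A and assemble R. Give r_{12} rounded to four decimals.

r_{12} = 1.1094

a_1 = (-3, 2, 0); ‖a_1‖ = 3.6056, so e_1 = (-0.8321, 0.5547, 0.0000).
r_{12} = e_1·a_2 = 1.1094.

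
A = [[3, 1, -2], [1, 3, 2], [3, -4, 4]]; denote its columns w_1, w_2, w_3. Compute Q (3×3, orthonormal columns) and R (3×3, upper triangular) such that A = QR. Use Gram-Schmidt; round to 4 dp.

Q = [[0.6882, 0.3966, -0.6075], [0.2294, 0.6754, 0.7009], [0.6882, -0.6218, 0.3738]], R = [[4.3589, -1.3765, 1.8353], [0.0000, 4.9097, -1.9296], [0.0000, 0.0000, 4.1120]]

e_1 = w_1/‖w_1‖ = (3, 1, 3)/4.3589 = (0.6882, 0.2294, 0.6882).
r_{12} = e_1·w_2 = -1.3765.
u_2 = w_2 + 1.3765·e_1 = (1.9474, 3.3158, -3.0526).
‖u_2‖ = 4.9097, so e_2 = (0.3966, 0.6754, -0.6218).
r_{13} = e_1·w_3 = 1.8353; r_{23} = e_2·w_3 = -1.9296.
u_3 = w_3 − 1.8353·e_1 + 1.9296·e_2 = (-2.4978, 2.8821, 1.5371).
‖u_3‖ = 4.1120, so e_3 = (-0.6075, 0.7009, 0.3738).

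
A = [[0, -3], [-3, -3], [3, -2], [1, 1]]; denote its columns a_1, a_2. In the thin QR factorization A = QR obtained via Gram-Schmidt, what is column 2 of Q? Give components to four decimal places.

e_2 = (-0.6373, -0.5031, -0.5591, 0.1677)

e_1 = a_1/‖a_1‖ = (0, -3, 3, 1)/4.3589 = (0.0000, -0.6882, 0.6882, 0.2294).
r_{12} = e_1·a_2 = 0.9177.
u_2 = a_2 − 0.9177·e_1 = (-3.0000, -2.3684, -2.6316, 0.7895).
‖u_2‖ = 4.7072, so e_2 = (-0.6373, -0.5031, -0.5591, 0.1677).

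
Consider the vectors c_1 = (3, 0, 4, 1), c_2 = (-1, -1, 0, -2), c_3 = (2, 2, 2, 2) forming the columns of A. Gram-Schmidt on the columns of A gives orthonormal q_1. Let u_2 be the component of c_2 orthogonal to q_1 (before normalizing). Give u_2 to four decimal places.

c_1 = (3, 0, 4, 1); ‖c_1‖ = 5.0990, so q_1 = (0.5883, 0.0000, 0.7845, 0.1961).
q_1·c_2 = 0.5883·(-1) + 0.0000·(-1) + 0.7845·0 + 0.1961·(-2) = -0.9806.
u_2 = c_2 + 0.9806·q_1 = (-0.4231, -1.0000, 0.7692, -1.8077).

u_2 = (-0.4231, -1.0000, 0.7692, -1.8077)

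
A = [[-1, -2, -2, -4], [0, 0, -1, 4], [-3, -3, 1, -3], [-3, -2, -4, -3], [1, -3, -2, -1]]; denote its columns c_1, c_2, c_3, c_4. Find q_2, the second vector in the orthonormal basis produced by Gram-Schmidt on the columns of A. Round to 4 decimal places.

q_1 = c_1/‖c_1‖ = (-1, 0, -3, -3, 1)/4.4721 = (-0.2236, 0.0000, -0.6708, -0.6708, 0.2236).
r_{12} = q_1·c_2 = 3.1305.
u_2 = c_2 − 3.1305·q_1 = (-1.3000, 0.0000, -0.9000, 0.1000, -3.7000).
‖u_2‖ = 4.0249, so q_2 = (-0.3230, 0.0000, -0.2236, 0.0248, -0.9193).

q_2 = (-0.3230, 0.0000, -0.2236, 0.0248, -0.9193)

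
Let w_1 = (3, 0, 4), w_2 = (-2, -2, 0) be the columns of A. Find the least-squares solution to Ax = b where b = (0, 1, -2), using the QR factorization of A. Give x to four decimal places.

x = (-0.4634, -0.5976)

w_1 = (3, 0, 4); ‖w_1‖ = 5.0000, so q_1 = (0.6000, 0.0000, 0.8000).
q_1·w_2 = 0.6000·(-2) + 0.0000·(-2) + 0.8000·0 = -1.2000.
u_2 = w_2 + 1.2000·q_1 = (-1.2800, -2.0000, 0.9600).
‖u_2‖ = 2.5612, so q_2 = (-0.4998, -0.7809, 0.3748).
Qᵀb = (-1.6000, -1.5305).
Back-substitute: x_2 = -1.5305/2.5612 = -0.5976.
x_1 = (-1.6000 + 1.2000·(-0.5976))/5.0000 = -0.4634.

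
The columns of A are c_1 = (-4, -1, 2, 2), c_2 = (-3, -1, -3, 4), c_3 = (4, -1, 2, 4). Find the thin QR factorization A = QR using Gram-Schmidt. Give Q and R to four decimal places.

Q = [[-0.8000, -0.1177, 0.5848], [-0.2000, -0.0784, -0.1831], [0.4000, -0.8237, 0.3915], [0.4000, 0.5491, 0.6865]], R = [[5.0000, 3.0000, -0.6000], [0.0000, 5.0990, 0.1569], [0.0000, 0.0000, 6.0511]]

c_1 = (-4, -1, 2, 2); ‖c_1‖ = 5.0000, so q_1 = (-0.8000, -0.2000, 0.4000, 0.4000).
q_1·c_2 = (-0.8000)·(-3) + (-0.2000)·(-1) + 0.4000·(-3) + 0.4000·4 = 3.0000.
u_2 = c_2 − 3.0000·q_1 = (-0.6000, -0.4000, -4.2000, 2.8000).
‖u_2‖ = 5.0990, so q_2 = (-0.1177, -0.0784, -0.8237, 0.5491).
q_1·c_3 = (-0.8000)·4 + (-0.2000)·(-1) + 0.4000·2 + 0.4000·4 = -0.6000; q_2·c_3 = (-0.1177)·4 + (-0.0784)·(-1) + (-0.8237)·2 + 0.5491·4 = 0.1569.
u_3 = c_3 + 0.6000·q_1 − 0.1569·q_2 = (3.5385, -1.1077, 2.3692, 4.1538).
‖u_3‖ = 6.0511, so q_3 = (0.5848, -0.1831, 0.3915, 0.6865).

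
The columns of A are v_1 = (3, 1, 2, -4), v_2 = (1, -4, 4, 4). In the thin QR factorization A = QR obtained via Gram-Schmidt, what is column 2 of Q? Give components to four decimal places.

e_2 = (0.2792, -0.5438, 0.6760, 0.4115)

v_1 = (3, 1, 2, -4); ‖v_1‖ = 5.4772, so e_1 = (0.5477, 0.1826, 0.3651, -0.7303).
e_1·v_2 = 0.5477·1 + 0.1826·(-4) + 0.3651·4 + (-0.7303)·4 = -1.6432.
u_2 = v_2 + 1.6432·e_1 = (1.9000, -3.7000, 4.6000, 2.8000).
‖u_2‖ = 6.8044, so e_2 = (0.2792, -0.5438, 0.6760, 0.4115).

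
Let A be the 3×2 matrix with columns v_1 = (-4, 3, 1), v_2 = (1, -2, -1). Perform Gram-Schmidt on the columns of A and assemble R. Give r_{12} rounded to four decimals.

v_1 = (-4, 3, 1); ‖v_1‖ = 5.0990, so q_1 = (-0.7845, 0.5883, 0.1961).
r_{12} = q_1·v_2 = -2.1573.

r_{12} = -2.1573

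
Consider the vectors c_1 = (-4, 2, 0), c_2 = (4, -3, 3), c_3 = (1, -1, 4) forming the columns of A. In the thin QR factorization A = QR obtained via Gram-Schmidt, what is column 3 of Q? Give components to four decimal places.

q_1 = c_1/‖c_1‖ = (-4, 2, 0)/4.4721 = (-0.8944, 0.4472, 0.0000).
r_{12} = q_1·c_2 = -4.9193.
u_2 = c_2 + 4.9193·q_1 = (-0.4000, -0.8000, 3.0000).
‖u_2‖ = 3.1305, so q_2 = (-0.1278, -0.2556, 0.9583).
r_{13} = q_1·c_3 = -1.3416; r_{23} = q_2·c_3 = 3.9610.
u_3 = c_3 + 1.3416·q_1 − 3.9610·q_2 = (0.3061, 0.6122, 0.2041).
‖u_3‖ = 0.7143, so q_3 = (0.4286, 0.8571, 0.2857).

q_3 = (0.4286, 0.8571, 0.2857)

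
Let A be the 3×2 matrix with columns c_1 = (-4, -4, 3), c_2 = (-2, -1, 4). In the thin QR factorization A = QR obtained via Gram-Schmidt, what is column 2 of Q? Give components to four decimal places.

e_1 = c_1/‖c_1‖ = (-4, -4, 3)/6.4031 = (-0.6247, -0.6247, 0.4685).
r_{12} = e_1·c_2 = 3.7482.
u_2 = c_2 − 3.7482·e_1 = (0.3415, 1.3415, 2.2439).
‖u_2‖ = 2.6365, so e_2 = (0.1295, 0.5088, 0.8511).

e_2 = (0.1295, 0.5088, 0.8511)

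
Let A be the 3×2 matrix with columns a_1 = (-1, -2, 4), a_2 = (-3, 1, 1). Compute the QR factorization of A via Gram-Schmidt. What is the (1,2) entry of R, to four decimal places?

r_{12} = 1.0911

a_1 = (-1, -2, 4); ‖a_1‖ = 4.5826, so q_1 = (-0.2182, -0.4364, 0.8729).
r_{12} = q_1·a_2 = 1.0911.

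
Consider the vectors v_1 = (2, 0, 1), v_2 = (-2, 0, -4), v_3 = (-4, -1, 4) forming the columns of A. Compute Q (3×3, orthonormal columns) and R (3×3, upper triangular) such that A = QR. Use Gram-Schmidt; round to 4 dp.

e_1 = v_1/‖v_1‖ = (2, 0, 1)/2.2361 = (0.8944, 0.0000, 0.4472).
r_{12} = e_1·v_2 = -3.5777.
u_2 = v_2 + 3.5777·e_1 = (1.2000, 0.0000, -2.4000).
‖u_2‖ = 2.6833, so e_2 = (0.4472, 0.0000, -0.8944).
r_{13} = e_1·v_3 = -1.7889; r_{23} = e_2·v_3 = -5.3666.
u_3 = v_3 + 1.7889·e_1 + 5.3666·e_2 = (0.0000, -1.0000, 0.0000).
‖u_3‖ = 1.0000, so e_3 = (0.0000, -1.0000, 0.0000).

Q = [[0.8944, 0.4472, 0.0000], [0.0000, 0.0000, -1.0000], [0.4472, -0.8944, 0.0000]], R = [[2.2361, -3.5777, -1.7889], [0.0000, 2.6833, -5.3666], [0.0000, 0.0000, 1.0000]]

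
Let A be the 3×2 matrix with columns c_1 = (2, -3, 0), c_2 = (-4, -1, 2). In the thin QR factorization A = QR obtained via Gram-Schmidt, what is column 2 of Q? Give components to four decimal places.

c_1 = (2, -3, 0); ‖c_1‖ = 3.6056, so q_1 = (0.5547, -0.8321, 0.0000).
q_1·c_2 = 0.5547·(-4) + (-0.8321)·(-1) + 0.0000·2 = -1.3868.
u_2 = c_2 + 1.3868·q_1 = (-3.2308, -2.1538, 2.0000).
‖u_2‖ = 4.3677, so q_2 = (-0.7397, -0.4931, 0.4579).

q_2 = (-0.7397, -0.4931, 0.4579)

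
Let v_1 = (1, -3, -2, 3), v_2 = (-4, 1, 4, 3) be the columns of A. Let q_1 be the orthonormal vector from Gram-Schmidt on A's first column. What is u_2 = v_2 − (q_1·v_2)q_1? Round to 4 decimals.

v_1 = (1, -3, -2, 3); ‖v_1‖ = 4.7958, so q_1 = (0.2085, -0.6255, -0.4170, 0.6255).
q_1·v_2 = 0.2085·(-4) + (-0.6255)·1 + (-0.4170)·4 + 0.6255·3 = -1.2511.
u_2 = v_2 + 1.2511·q_1 = (-3.7391, 0.2174, 3.4783, 3.7826).

u_2 = (-3.7391, 0.2174, 3.4783, 3.7826)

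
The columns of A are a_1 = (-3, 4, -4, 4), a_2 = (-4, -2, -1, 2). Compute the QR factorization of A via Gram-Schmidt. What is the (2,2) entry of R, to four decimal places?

r_{22} = 4.5287

a_1 = (-3, 4, -4, 4); ‖a_1‖ = 7.5498, so q_1 = (-0.3974, 0.5298, -0.5298, 0.5298).
q_1·a_2 = (-0.3974)·(-4) + 0.5298·(-2) + (-0.5298)·(-1) + 0.5298·2 = 2.1193.
u_2 = a_2 − 2.1193·q_1 = (-3.1579, -3.1228, 0.1228, 0.8772).
r_{22} = ‖u_2‖ = 4.5287.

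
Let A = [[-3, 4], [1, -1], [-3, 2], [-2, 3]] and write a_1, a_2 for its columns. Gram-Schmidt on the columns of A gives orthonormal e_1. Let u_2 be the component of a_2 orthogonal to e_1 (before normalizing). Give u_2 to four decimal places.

u_2 = (0.7391, 0.0870, -1.2609, 0.8261)

a_1 = (-3, 1, -3, -2); ‖a_1‖ = 4.7958, so e_1 = (-0.6255, 0.2085, -0.6255, -0.4170).
e_1·a_2 = (-0.6255)·4 + 0.2085·(-1) + (-0.6255)·2 + (-0.4170)·3 = -5.2129.
u_2 = a_2 + 5.2129·e_1 = (0.7391, 0.0870, -1.2609, 0.8261).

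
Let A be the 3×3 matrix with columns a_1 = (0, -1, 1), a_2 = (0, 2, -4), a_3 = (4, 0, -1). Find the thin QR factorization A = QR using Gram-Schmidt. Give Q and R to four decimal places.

e_1 = a_1/‖a_1‖ = (0, -1, 1)/1.4142 = (0.0000, -0.7071, 0.7071).
r_{12} = e_1·a_2 = -4.2426.
u_2 = a_2 + 4.2426·e_1 = (0.0000, -1.0000, -1.0000).
‖u_2‖ = 1.4142, so e_2 = (0.0000, -0.7071, -0.7071).
r_{13} = e_1·a_3 = -0.7071; r_{23} = e_2·a_3 = 0.7071.
u_3 = a_3 + 0.7071·e_1 − 0.7071·e_2 = (4.0000, 0.0000, 0.0000).
‖u_3‖ = 4.0000, so e_3 = (1.0000, 0.0000, 0.0000).

Q = [[0.0000, 0.0000, 1.0000], [-0.7071, -0.7071, 0.0000], [0.7071, -0.7071, 0.0000]], R = [[1.4142, -4.2426, -0.7071], [0.0000, 1.4142, 0.7071], [0.0000, 0.0000, 4.0000]]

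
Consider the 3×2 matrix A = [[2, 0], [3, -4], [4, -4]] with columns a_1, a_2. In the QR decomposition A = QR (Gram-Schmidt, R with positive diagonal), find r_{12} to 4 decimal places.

r_{12} = -5.1995

e_1 = a_1/‖a_1‖ = (2, 3, 4)/5.3852 = (0.3714, 0.5571, 0.7428).
r_{12} = e_1·a_2 = -5.1995.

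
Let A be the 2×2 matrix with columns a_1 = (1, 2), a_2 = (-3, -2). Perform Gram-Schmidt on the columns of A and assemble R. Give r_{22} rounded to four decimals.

a_1 = (1, 2); ‖a_1‖ = 2.2361, so e_1 = (0.4472, 0.8944).
e_1·a_2 = 0.4472·(-3) + 0.8944·(-2) = -3.1305.
u_2 = a_2 + 3.1305·e_1 = (-1.6000, 0.8000).
r_{22} = ‖u_2‖ = 1.7889.

r_{22} = 1.7889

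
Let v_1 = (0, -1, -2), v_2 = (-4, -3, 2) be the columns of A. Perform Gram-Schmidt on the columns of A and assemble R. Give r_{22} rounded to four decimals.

r_{22} = 5.3666

e_1 = v_1/‖v_1‖ = (0, -1, -2)/2.2361 = (0.0000, -0.4472, -0.8944).
r_{12} = e_1·v_2 = -0.4472.
u_2 = v_2 + 0.4472·e_1 = (-4.0000, -3.2000, 1.6000).
r_{22} = ‖u_2‖ = 5.3666.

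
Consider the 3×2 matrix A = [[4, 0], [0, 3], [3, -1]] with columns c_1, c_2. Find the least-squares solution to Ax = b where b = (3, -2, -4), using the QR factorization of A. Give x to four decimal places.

c_1 = (4, 0, 3); ‖c_1‖ = 5.0000, so e_1 = (0.8000, 0.0000, 0.6000).
e_1·c_2 = 0.8000·0 + 0.0000·3 + 0.6000·(-1) = -0.6000.
u_2 = c_2 + 0.6000·e_1 = (0.4800, 3.0000, -0.6400).
‖u_2‖ = 3.1048, so e_2 = (0.1546, 0.9662, -0.2061).
Qᵀb = (0.0000, -0.6442).
Back-substitute: x_2 = -0.6442/3.1048 = -0.2075.
x_1 = (0.0000 + 0.6000·(-0.2075))/5.0000 = -0.0249.

x = (-0.0249, -0.2075)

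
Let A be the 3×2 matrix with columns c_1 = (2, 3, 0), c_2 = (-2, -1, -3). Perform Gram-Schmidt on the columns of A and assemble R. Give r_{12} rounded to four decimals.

r_{12} = -1.9415

c_1 = (2, 3, 0); ‖c_1‖ = 3.6056, so e_1 = (0.5547, 0.8321, 0.0000).
r_{12} = e_1·c_2 = -1.9415.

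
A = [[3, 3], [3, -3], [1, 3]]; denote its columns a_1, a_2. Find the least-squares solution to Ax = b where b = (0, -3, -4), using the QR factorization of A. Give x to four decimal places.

x = (-0.6786, -0.0357)

a_1 = (3, 3, 1); ‖a_1‖ = 4.3589, so q_1 = (0.6882, 0.6882, 0.2294).
q_1·a_2 = 0.6882·3 + 0.6882·(-3) + 0.2294·3 = 0.6882.
u_2 = a_2 − 0.6882·q_1 = (2.5263, -3.4737, 2.8421).
‖u_2‖ = 5.1504, so q_2 = (0.4905, -0.6745, 0.5518).
Qᵀb = (-2.9824, -0.1839).
Back-substitute: x_2 = -0.1839/5.1504 = -0.0357.
x_1 = (-2.9824 − 0.6882·(-0.0357))/4.3589 = -0.6786.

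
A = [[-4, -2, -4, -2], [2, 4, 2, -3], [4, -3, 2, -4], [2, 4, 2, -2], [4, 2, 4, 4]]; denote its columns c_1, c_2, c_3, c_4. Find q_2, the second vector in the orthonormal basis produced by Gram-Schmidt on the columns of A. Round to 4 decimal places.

q_1 = c_1/‖c_1‖ = (-4, 2, 4, 2, 4)/7.4833 = (-0.5345, 0.2673, 0.5345, 0.2673, 0.5345).
r_{12} = q_1·c_2 = 2.6726.
u_2 = c_2 − 2.6726·q_1 = (-0.5714, 3.2857, -4.4286, 3.2857, 0.5714).
‖u_2‖ = 6.4697, so q_2 = (-0.0883, 0.5079, -0.6845, 0.5079, 0.0883).

q_2 = (-0.0883, 0.5079, -0.6845, 0.5079, 0.0883)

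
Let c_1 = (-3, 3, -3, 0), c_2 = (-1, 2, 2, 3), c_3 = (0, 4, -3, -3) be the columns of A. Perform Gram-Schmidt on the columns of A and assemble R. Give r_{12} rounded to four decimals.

r_{12} = 0.5774

q_1 = c_1/‖c_1‖ = (-3, 3, -3, 0)/5.1962 = (-0.5774, 0.5774, -0.5774, 0.0000).
r_{12} = q_1·c_2 = 0.5774.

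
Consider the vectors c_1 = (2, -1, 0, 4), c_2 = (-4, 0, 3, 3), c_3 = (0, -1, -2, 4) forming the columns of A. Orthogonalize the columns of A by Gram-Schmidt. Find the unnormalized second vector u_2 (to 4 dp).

u_2 = (-4.3810, 0.1905, 3.0000, 2.2381)

c_1 = (2, -1, 0, 4); ‖c_1‖ = 4.5826, so e_1 = (0.4364, -0.2182, 0.0000, 0.8729).
e_1·c_2 = 0.4364·(-4) + (-0.2182)·0 + 0.0000·3 + 0.8729·3 = 0.8729.
u_2 = c_2 − 0.8729·e_1 = (-4.3810, 0.1905, 3.0000, 2.2381).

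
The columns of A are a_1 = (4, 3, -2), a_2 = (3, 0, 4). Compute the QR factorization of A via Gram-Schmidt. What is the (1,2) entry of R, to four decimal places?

a_1 = (4, 3, -2); ‖a_1‖ = 5.3852, so q_1 = (0.7428, 0.5571, -0.3714).
r_{12} = q_1·a_2 = 0.7428.

r_{12} = 0.7428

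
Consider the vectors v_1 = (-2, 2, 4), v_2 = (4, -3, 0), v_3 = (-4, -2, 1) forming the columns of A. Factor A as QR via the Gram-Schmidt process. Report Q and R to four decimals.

Q = [[-0.4082, 0.6906, -0.5970], [0.4082, -0.4468, -0.7960], [0.8165, 0.5687, 0.0995]], R = [[4.8990, -2.8577, 1.6330], [0.0000, 4.1028, -1.2999], [0.0000, 0.0000, 4.0797]]

v_1 = (-2, 2, 4); ‖v_1‖ = 4.8990, so q_1 = (-0.4082, 0.4082, 0.8165).
q_1·v_2 = (-0.4082)·4 + 0.4082·(-3) + 0.8165·0 = -2.8577.
u_2 = v_2 + 2.8577·q_1 = (2.8333, -1.8333, 2.3333).
‖u_2‖ = 4.1028, so q_2 = (0.6906, -0.4468, 0.5687).
q_1·v_3 = (-0.4082)·(-4) + 0.4082·(-2) + 0.8165·1 = 1.6330; q_2·v_3 = 0.6906·(-4) + (-0.4468)·(-2) + 0.5687·1 = -1.2999.
u_3 = v_3 − 1.6330·q_1 + 1.2999·q_2 = (-2.4356, -3.2475, 0.4059).
‖u_3‖ = 4.0797, so q_3 = (-0.5970, -0.7960, 0.0995).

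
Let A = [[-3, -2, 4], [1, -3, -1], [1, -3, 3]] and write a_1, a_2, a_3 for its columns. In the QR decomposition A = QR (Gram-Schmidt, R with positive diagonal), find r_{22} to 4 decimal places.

a_1 = (-3, 1, 1); ‖a_1‖ = 3.3166, so q_1 = (-0.9045, 0.3015, 0.3015).
q_1·a_2 = (-0.9045)·(-2) + 0.3015·(-3) + 0.3015·(-3) = 0.0000.
u_2 = a_2 + 0.0000·q_1 = (-2.0000, -3.0000, -3.0000).
r_{22} = ‖u_2‖ = 4.6904.

r_{22} = 4.6904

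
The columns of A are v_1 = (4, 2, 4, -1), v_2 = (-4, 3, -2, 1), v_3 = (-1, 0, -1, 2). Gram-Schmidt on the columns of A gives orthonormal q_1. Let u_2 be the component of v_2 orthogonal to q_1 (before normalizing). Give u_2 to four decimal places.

u_2 = (-1.9459, 4.0270, 0.0541, 0.4865)

v_1 = (4, 2, 4, -1); ‖v_1‖ = 6.0828, so q_1 = (0.6576, 0.3288, 0.6576, -0.1644).
q_1·v_2 = 0.6576·(-4) + 0.3288·3 + 0.6576·(-2) + (-0.1644)·1 = -3.1236.
u_2 = v_2 + 3.1236·q_1 = (-1.9459, 4.0270, 0.0541, 0.4865).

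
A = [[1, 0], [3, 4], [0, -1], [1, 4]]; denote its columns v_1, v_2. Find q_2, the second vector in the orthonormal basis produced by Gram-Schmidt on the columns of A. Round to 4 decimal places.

q_2 = (-0.4664, -0.1166, -0.3206, 0.8161)

v_1 = (1, 3, 0, 1); ‖v_1‖ = 3.3166, so q_1 = (0.3015, 0.9045, 0.0000, 0.3015).
q_1·v_2 = 0.3015·0 + 0.9045·4 + 0.0000·(-1) + 0.3015·4 = 4.8242.
u_2 = v_2 − 4.8242·q_1 = (-1.4545, -0.3636, -1.0000, 2.5455).
‖u_2‖ = 3.1189, so q_2 = (-0.4664, -0.1166, -0.3206, 0.8161).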